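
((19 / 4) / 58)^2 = 361 / 53824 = 0.01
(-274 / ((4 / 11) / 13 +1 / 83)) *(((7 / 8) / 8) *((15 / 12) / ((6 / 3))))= -468.03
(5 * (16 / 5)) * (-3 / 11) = -48 / 11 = -4.36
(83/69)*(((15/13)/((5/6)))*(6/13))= 2988/3887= 0.77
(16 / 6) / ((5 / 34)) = 272 / 15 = 18.13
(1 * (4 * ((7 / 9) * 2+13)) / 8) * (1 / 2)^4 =131 / 288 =0.45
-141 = -141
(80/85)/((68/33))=132/289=0.46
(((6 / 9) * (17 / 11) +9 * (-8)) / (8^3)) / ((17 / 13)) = -15223 / 143616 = -0.11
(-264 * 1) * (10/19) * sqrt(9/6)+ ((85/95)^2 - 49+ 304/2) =37472/361 - 1320 * sqrt(6)/19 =-66.37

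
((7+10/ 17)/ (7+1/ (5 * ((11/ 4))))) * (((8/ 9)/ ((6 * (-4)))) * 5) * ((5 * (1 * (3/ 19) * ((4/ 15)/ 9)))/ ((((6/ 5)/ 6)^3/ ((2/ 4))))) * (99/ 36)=-16259375/ 20354814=-0.80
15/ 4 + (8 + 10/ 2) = 67/ 4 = 16.75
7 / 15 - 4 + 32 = 427 / 15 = 28.47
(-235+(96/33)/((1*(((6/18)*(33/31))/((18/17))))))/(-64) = 465539/131648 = 3.54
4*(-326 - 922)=-4992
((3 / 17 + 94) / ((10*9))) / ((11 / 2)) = 1601 / 8415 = 0.19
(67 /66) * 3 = 67 /22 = 3.05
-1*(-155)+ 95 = 250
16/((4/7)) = 28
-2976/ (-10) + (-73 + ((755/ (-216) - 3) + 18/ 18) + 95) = 339233/ 1080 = 314.10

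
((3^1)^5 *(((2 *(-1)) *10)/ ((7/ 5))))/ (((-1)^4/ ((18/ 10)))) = -43740/ 7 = -6248.57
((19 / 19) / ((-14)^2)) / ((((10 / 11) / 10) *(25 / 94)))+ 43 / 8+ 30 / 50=60623 / 9800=6.19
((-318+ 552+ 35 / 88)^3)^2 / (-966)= -77022287292874991013725689 / 448614347833344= -171689308790.20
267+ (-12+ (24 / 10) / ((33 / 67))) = 14293 / 55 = 259.87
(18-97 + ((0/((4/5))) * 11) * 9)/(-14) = 79/14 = 5.64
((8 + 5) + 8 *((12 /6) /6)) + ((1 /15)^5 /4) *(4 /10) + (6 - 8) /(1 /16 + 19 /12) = 8669531329 /599906250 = 14.45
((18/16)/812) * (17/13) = 153/84448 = 0.00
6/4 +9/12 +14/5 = 101/20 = 5.05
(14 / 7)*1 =2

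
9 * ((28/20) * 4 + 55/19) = 7263/95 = 76.45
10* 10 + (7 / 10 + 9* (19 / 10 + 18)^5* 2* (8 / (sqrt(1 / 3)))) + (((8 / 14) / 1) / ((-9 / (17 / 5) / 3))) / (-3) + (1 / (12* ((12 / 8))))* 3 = 31841 / 315 + 2808716408991* sqrt(3) / 6250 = 778374424.99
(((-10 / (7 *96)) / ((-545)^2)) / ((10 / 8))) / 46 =-1 / 1147704600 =-0.00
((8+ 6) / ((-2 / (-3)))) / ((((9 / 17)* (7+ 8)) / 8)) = 952 / 45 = 21.16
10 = 10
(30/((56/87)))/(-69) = -0.68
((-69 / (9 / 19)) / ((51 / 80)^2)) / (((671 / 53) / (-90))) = 1482304000 / 581757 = 2547.98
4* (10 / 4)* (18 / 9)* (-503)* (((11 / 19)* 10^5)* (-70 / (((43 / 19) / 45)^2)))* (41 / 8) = 152742960562500000 / 1849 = 82608415663872.36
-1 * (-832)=832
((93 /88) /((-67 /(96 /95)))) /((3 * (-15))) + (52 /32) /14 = 4564863 /39208400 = 0.12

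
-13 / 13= -1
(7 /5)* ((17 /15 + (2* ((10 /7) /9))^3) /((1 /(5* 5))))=1456933 /35721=40.79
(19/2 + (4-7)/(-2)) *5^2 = 275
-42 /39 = -14 /13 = -1.08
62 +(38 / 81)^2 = 62.22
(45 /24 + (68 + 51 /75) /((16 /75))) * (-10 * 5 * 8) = -129525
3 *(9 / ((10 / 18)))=243 / 5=48.60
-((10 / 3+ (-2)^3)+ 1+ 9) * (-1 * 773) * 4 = 49472 / 3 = 16490.67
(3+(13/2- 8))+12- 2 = 23/2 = 11.50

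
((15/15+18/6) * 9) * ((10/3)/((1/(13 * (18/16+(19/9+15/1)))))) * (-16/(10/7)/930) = -477932/1395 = -342.60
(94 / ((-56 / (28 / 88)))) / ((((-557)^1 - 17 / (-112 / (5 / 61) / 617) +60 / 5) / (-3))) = -40138 / 13460315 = -0.00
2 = 2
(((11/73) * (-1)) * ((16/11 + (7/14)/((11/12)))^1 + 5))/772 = -77/56356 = -0.00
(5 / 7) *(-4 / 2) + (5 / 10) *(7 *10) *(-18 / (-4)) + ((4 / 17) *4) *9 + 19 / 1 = 43683 / 238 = 183.54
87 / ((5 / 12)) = 1044 / 5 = 208.80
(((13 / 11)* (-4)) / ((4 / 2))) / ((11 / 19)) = -494 / 121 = -4.08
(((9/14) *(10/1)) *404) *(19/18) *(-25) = -479750/7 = -68535.71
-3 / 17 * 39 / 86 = -117 / 1462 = -0.08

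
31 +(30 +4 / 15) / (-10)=2098 / 75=27.97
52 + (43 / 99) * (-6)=1630 / 33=49.39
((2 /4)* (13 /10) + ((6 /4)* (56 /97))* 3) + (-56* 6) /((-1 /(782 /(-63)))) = -4167.42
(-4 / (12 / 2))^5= -32 / 243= -0.13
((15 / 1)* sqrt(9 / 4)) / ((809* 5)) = 9 / 1618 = 0.01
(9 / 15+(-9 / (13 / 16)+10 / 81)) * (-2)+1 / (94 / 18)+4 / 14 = 36694843 / 1732185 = 21.18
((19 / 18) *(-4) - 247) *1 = -2261 / 9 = -251.22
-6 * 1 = -6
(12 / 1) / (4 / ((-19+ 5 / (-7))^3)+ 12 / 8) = 985527 / 123148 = 8.00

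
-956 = -956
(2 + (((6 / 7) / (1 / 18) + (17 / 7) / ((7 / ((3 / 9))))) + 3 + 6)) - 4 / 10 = 19216 / 735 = 26.14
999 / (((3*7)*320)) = 333 / 2240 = 0.15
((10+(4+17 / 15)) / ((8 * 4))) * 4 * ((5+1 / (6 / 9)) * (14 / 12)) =20657 / 1440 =14.35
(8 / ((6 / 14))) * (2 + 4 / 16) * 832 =34944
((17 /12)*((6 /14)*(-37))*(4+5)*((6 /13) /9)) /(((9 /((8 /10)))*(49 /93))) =-38998 /22295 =-1.75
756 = 756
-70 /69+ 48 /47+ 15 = 48667 /3243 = 15.01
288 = 288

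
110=110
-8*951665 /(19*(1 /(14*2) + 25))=-213172960 /13319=-16005.18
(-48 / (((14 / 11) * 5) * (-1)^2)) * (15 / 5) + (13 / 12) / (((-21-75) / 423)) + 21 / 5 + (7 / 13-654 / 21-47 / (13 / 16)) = -111.65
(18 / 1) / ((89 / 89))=18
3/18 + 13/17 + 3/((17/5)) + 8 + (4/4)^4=1103/102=10.81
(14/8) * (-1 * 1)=-7/4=-1.75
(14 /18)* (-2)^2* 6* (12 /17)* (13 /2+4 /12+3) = 6608 /51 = 129.57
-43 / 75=-0.57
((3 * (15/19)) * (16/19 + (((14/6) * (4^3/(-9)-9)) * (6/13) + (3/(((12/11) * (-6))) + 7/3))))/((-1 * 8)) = 1301195/300352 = 4.33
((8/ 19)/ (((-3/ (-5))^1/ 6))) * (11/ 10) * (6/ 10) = 2.78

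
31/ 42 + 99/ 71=6359/ 2982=2.13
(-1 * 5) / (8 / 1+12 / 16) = -4 / 7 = -0.57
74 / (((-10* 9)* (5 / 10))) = -74 / 45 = -1.64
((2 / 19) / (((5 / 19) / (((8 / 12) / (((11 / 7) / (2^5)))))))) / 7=0.78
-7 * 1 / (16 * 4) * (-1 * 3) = 21 / 64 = 0.33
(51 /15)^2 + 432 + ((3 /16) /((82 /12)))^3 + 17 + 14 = 418651535153 /882188800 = 474.56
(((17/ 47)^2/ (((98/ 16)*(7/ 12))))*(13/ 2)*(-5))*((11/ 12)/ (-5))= 165308/ 757687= 0.22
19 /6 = 3.17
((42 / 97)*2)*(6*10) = 5040 / 97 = 51.96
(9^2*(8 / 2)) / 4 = 81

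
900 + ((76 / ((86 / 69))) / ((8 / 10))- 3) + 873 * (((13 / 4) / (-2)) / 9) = 280565 / 344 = 815.60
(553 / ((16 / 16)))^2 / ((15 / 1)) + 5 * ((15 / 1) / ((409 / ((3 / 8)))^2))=3273986271181 / 160589760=20387.27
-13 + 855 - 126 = 716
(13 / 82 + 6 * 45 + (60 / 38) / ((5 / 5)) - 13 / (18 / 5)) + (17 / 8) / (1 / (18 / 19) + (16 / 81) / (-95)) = 122828138533 / 454677372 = 270.14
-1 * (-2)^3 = 8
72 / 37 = 1.95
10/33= 0.30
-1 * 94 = -94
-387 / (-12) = 129 / 4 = 32.25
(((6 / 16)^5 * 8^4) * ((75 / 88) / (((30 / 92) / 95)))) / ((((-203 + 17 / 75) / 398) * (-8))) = 39622516875 / 21412864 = 1850.41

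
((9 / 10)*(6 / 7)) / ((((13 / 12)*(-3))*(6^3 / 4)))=-2 / 455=-0.00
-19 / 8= -2.38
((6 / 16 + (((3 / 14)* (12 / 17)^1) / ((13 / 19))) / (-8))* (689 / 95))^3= 11828507352174423 / 739744357184000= 15.99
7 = 7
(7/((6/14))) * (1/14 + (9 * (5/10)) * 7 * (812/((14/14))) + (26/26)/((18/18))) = 835583/2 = 417791.50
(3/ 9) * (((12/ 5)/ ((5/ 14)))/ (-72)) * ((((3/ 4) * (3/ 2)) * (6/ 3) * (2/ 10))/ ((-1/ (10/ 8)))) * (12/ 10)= 21/ 1000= 0.02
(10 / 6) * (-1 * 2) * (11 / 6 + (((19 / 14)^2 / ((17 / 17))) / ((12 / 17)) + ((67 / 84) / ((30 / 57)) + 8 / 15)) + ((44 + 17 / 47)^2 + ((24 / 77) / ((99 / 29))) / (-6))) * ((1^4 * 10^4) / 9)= -23273565107841250 / 3182610123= -7312728.93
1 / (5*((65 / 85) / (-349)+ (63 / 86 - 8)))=-510238 / 18546215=-0.03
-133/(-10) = 133/10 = 13.30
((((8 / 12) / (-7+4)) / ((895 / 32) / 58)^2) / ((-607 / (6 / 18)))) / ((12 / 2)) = 3444736 / 39383996175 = 0.00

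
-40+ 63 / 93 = -1219 / 31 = -39.32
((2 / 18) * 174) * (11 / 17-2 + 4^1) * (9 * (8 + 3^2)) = 7830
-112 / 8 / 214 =-7 / 107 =-0.07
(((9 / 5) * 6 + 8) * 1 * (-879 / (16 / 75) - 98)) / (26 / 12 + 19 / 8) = -9516513 / 545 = -17461.49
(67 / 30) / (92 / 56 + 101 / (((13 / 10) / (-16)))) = -6097 / 3389115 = -0.00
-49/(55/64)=-3136/55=-57.02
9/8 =1.12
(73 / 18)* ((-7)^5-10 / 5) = -409019 / 6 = -68169.83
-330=-330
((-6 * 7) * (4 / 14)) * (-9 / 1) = 108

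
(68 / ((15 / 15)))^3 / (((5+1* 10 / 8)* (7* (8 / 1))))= 157216 / 175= 898.38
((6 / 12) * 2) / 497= 1 / 497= 0.00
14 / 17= 0.82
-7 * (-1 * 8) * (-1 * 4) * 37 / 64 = -259 / 2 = -129.50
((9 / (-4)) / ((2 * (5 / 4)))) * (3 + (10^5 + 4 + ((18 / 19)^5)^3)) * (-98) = 133907508285026339009483505 / 15181127029874798299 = 8820656.60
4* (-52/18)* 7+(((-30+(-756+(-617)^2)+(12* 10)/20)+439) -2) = 3422386/9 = 380265.11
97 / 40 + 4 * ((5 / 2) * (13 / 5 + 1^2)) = 1537 / 40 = 38.42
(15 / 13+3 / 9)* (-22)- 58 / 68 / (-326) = -14142053 / 432276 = -32.72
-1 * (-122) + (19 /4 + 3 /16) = 2031 /16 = 126.94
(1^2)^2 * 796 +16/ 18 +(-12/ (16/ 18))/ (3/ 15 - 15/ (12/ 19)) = 1126814/ 1413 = 797.46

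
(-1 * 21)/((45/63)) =-147/5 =-29.40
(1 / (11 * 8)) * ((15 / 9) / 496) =5 / 130944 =0.00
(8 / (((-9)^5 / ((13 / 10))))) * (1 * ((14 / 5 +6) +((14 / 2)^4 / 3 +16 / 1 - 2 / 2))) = -642824 / 4428675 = -0.15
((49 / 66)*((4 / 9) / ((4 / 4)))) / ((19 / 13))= 1274 / 5643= 0.23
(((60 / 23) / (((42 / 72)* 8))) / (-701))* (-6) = 540 / 112861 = 0.00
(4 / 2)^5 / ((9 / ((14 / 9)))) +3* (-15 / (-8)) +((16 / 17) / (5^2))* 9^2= 3912133 / 275400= 14.21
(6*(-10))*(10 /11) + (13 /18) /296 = -3196657 /58608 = -54.54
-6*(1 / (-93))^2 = -2 / 2883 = -0.00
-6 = -6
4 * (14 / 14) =4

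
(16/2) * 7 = 56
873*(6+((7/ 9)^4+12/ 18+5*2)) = 10839847/ 729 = 14869.47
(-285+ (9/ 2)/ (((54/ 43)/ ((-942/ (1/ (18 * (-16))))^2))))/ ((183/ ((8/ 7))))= 703303408904/ 427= 1647080582.91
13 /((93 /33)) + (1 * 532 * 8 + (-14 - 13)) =131242 /31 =4233.61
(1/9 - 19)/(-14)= 85/63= 1.35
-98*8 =-784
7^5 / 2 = 16807 / 2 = 8403.50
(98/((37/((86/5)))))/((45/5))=8428/1665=5.06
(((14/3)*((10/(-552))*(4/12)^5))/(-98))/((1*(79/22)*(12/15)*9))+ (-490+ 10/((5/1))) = -977358892333/2002784616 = -488.00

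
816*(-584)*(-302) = 143916288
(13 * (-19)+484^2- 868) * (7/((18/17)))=27743779/18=1541321.06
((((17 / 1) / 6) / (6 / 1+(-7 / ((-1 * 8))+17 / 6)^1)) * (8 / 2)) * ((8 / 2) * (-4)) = -4352 / 233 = -18.68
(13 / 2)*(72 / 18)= 26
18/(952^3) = 9/431400704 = 0.00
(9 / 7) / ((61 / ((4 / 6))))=6 / 427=0.01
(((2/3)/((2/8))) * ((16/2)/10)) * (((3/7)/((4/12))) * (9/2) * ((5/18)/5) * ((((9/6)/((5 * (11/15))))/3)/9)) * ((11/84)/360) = 1/264600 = 0.00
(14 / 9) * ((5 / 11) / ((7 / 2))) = 20 / 99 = 0.20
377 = 377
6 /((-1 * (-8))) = 3 /4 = 0.75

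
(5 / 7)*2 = 10 / 7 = 1.43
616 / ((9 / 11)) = 6776 / 9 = 752.89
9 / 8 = 1.12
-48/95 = -0.51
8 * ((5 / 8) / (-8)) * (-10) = 25 / 4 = 6.25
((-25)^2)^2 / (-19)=-390625 / 19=-20559.21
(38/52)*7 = 5.12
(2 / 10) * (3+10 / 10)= 4 / 5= 0.80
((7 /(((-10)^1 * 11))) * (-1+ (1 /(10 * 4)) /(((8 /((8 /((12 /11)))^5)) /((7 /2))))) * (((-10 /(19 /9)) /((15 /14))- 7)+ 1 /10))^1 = 1877937481 /11286000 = 166.40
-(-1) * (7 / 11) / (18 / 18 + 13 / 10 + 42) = 70 / 4873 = 0.01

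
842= 842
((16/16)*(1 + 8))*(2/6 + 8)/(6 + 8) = 75/14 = 5.36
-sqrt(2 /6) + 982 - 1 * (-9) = 991 - sqrt(3) /3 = 990.42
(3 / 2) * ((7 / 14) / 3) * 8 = 2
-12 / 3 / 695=-4 / 695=-0.01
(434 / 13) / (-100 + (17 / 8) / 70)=-243040 / 727779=-0.33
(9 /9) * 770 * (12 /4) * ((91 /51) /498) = 8.28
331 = 331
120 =120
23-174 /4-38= -117 /2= -58.50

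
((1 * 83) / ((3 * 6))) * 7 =581 / 18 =32.28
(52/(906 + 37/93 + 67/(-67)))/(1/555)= 1341990/42101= 31.88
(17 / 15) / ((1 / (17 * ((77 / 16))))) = 92.72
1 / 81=0.01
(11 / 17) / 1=11 / 17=0.65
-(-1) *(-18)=-18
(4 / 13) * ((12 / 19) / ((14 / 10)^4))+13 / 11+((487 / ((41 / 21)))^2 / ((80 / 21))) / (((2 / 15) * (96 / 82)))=14328565734751465 / 136941668864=104632.62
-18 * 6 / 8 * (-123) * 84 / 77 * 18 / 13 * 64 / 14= 11477376 / 1001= 11465.91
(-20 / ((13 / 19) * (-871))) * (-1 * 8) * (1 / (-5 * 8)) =76 / 11323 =0.01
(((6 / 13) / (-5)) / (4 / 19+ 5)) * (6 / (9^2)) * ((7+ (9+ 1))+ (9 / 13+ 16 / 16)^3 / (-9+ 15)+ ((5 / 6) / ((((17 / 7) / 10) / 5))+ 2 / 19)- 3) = -91031164 / 2163067335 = -0.04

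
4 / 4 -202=-201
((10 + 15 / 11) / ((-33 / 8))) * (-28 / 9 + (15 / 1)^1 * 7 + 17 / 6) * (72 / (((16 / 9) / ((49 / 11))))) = -69273750 / 1331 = -52046.39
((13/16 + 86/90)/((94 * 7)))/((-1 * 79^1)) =-1273/37427040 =-0.00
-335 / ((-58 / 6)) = 1005 / 29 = 34.66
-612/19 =-32.21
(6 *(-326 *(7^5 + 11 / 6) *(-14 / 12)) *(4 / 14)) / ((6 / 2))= 32878078 / 9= 3653119.78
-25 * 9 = -225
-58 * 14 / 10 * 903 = -366618 / 5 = -73323.60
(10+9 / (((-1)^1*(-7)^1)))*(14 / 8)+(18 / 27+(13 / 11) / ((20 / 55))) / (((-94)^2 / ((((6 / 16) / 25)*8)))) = 371301 / 18800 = 19.75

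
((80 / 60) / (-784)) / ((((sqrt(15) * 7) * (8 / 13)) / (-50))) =65 * sqrt(15) / 49392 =0.01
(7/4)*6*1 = 21/2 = 10.50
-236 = -236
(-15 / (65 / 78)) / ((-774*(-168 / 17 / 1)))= -17 / 7224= -0.00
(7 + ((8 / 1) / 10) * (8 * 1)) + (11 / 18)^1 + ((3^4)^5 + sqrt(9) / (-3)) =313810597261 / 90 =3486784414.01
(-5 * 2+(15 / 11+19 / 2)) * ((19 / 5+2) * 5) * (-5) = -2755 / 22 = -125.23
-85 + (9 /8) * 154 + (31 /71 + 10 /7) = 90.12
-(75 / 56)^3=-421875 / 175616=-2.40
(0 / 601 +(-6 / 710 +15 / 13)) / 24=881 / 18460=0.05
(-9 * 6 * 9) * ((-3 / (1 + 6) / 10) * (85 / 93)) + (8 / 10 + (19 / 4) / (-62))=171519 / 8680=19.76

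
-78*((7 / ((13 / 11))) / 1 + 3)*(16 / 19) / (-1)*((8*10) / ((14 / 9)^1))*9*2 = 542566.02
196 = 196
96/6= 16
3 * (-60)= -180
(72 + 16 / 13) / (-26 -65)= -136 / 169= -0.80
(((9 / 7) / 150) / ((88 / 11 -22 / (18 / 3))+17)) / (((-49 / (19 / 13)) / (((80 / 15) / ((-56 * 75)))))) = 19 / 1248520000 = 0.00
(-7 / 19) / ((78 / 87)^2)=-5887 / 12844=-0.46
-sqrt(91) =-9.54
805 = 805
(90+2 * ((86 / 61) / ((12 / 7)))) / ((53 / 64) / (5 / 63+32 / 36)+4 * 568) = 1073344 / 26619681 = 0.04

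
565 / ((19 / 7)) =3955 / 19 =208.16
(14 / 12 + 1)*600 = 1300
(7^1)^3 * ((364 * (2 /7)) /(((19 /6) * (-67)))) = -214032 /1273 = -168.13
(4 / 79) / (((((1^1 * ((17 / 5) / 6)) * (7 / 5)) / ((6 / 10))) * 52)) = 90 / 122213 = 0.00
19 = 19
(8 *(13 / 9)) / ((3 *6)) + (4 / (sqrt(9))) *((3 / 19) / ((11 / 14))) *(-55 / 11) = -11812 / 16929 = -0.70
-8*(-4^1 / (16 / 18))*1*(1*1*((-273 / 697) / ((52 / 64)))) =-12096 / 697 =-17.35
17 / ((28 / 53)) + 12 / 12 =929 / 28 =33.18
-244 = -244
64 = 64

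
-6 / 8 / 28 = -3 / 112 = -0.03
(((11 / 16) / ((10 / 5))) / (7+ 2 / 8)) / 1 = 11 / 232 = 0.05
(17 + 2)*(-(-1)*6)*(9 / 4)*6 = 1539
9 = 9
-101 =-101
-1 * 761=-761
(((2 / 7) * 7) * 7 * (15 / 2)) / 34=105 / 34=3.09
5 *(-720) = -3600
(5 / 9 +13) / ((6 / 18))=122 / 3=40.67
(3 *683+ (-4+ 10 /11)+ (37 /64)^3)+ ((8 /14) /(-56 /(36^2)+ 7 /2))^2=354158706676231 /173087129600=2046.13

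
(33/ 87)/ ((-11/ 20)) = -20/ 29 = -0.69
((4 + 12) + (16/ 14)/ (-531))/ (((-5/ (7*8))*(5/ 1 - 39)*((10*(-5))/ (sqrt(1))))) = -118928/ 1128375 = -0.11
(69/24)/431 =23/3448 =0.01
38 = 38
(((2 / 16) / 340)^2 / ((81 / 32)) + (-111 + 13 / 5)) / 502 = -2030028479 / 9401054400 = -0.22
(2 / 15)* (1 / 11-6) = -26 / 33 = -0.79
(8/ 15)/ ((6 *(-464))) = -1/ 5220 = -0.00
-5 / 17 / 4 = -5 / 68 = -0.07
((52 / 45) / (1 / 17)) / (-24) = -221 / 270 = -0.82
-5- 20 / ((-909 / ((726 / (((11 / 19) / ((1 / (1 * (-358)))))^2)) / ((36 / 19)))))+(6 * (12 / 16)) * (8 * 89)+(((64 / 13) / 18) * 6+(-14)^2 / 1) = 7716390964157 / 2271770982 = 3396.64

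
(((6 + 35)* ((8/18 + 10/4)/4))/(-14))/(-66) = 2173/66528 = 0.03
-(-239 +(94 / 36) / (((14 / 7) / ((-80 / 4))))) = 2386 / 9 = 265.11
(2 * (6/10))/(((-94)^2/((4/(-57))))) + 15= 3147823/209855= 15.00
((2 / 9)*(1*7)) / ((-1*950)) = -0.00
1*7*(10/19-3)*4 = -69.26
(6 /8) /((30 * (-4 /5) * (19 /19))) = -1 /32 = -0.03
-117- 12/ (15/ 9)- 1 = -626/ 5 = -125.20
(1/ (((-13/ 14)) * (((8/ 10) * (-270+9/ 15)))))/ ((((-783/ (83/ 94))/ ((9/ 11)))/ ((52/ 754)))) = -14525/ 45682381602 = -0.00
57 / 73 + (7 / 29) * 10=6763 / 2117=3.19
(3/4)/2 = 3/8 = 0.38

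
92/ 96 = 23/ 24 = 0.96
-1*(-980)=980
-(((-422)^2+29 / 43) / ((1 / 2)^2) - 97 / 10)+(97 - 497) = -306473469 / 430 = -712729.00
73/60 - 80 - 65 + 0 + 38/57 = -8587/60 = -143.12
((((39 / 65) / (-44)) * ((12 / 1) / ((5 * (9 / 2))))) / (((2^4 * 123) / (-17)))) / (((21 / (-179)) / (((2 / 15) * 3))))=-3043 / 14206500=-0.00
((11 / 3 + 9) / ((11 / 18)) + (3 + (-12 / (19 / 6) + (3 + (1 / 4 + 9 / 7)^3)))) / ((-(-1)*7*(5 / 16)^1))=121854851 / 10036180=12.14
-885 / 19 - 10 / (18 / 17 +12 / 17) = -2978 / 57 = -52.25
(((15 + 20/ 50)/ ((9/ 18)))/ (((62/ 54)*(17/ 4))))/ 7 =2376/ 2635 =0.90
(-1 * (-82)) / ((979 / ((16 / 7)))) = 1312 / 6853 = 0.19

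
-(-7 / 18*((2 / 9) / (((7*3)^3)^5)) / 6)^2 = -1 / 22369449707924850854825184587407420278982404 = -0.00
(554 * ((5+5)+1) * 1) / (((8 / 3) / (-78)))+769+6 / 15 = -1774801 / 10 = -177480.10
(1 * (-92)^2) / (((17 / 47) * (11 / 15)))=5967120 / 187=31909.73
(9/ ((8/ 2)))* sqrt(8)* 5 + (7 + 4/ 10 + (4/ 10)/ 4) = 39.32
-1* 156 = -156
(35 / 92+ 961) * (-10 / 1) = -442235 / 46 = -9613.80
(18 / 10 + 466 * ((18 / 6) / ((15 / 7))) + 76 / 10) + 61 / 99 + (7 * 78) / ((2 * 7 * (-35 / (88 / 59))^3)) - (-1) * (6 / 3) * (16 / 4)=584437241947408 / 871756837875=670.41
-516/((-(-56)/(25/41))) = -5.62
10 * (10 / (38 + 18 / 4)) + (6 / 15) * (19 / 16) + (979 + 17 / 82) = 27379143 / 27880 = 982.04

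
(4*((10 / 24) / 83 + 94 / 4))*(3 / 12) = 23411 / 996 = 23.51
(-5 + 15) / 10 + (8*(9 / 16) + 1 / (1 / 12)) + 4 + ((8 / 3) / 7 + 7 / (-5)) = 4301 / 210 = 20.48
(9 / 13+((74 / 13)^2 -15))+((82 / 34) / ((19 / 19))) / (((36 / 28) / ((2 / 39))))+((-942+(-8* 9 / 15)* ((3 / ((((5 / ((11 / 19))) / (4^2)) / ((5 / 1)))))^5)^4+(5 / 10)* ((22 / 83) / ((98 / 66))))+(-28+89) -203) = -21471542993739073528681851270597994146401451658854021689805756803 / 59294660384916175130546370257352285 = -362115962117917236333513400000.00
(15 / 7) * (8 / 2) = 60 / 7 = 8.57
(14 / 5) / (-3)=-14 / 15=-0.93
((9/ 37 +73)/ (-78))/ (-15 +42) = -1355/ 38961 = -0.03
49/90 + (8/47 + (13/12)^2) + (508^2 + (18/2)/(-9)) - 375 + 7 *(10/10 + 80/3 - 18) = 8722515659/33840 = 257757.55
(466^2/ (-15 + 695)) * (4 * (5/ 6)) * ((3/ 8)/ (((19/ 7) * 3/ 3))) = 380023/ 2584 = 147.07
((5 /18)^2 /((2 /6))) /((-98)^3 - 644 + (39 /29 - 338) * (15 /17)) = -12325 /50162932044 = -0.00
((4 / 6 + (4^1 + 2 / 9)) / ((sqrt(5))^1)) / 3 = 44*sqrt(5) / 135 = 0.73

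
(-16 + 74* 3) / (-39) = -5.28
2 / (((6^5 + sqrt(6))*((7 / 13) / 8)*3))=89856 / 70543865-104*sqrt(6) / 634894785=0.00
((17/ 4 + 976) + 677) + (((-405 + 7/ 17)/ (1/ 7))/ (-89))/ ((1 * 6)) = 30185323/ 18156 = 1662.55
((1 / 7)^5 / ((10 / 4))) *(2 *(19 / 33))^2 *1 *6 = 5776 / 30504705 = 0.00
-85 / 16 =-5.31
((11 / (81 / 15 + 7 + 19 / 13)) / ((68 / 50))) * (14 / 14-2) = -17875 / 30634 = -0.58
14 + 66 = 80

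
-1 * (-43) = 43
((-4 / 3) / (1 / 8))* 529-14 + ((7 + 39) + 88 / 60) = -28046 / 5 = -5609.20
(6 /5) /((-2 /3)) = -9 /5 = -1.80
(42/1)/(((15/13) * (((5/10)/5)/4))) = 1456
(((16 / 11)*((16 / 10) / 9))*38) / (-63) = -4864 / 31185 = -0.16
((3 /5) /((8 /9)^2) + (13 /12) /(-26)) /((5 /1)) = 689 /4800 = 0.14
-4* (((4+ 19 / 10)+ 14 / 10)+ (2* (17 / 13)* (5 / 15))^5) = -14081441534 / 451120995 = -31.21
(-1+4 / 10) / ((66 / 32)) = -16 / 55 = -0.29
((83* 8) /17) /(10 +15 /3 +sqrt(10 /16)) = 15936 /6103-1328* sqrt(10) /30515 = 2.47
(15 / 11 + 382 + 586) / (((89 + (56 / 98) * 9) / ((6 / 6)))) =74641 / 7249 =10.30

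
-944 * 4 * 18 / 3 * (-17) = 385152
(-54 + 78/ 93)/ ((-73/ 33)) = 54384/ 2263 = 24.03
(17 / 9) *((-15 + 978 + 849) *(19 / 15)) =195092 / 45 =4335.38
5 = 5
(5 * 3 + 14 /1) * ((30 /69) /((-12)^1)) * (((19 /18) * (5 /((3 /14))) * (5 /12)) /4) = -482125 /178848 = -2.70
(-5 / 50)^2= 0.01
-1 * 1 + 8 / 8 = 0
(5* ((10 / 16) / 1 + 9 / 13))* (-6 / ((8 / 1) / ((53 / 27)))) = -36305 / 3744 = -9.70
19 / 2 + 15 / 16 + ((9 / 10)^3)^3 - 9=1824920489 / 1000000000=1.82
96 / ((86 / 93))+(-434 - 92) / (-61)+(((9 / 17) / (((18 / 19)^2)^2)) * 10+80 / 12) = 32682604763 / 260054712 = 125.68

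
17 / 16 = 1.06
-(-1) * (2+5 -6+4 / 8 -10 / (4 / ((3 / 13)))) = 12 / 13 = 0.92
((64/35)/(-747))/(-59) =64/1542555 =0.00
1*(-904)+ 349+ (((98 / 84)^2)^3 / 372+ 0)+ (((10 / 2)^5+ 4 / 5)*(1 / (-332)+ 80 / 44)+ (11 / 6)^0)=405648324715493 / 79230286080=5119.86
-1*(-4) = 4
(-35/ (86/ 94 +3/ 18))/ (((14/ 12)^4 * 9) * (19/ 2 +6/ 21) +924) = -81216/ 2728469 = -0.03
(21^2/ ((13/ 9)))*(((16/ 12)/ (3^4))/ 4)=49/ 39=1.26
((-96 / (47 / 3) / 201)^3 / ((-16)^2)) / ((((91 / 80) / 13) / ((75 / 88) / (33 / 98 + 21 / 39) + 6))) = -4729674240 / 536183654131279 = -0.00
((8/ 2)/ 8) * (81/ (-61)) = -81/ 122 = -0.66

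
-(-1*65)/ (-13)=-5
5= 5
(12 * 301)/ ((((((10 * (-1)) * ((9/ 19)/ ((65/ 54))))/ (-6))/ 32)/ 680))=3235581440/ 27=119836349.63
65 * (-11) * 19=-13585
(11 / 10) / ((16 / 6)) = 33 / 80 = 0.41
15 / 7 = 2.14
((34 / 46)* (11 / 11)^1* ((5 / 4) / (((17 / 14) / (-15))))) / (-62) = 525 / 2852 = 0.18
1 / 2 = 0.50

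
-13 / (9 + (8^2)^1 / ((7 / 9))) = -91 / 639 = -0.14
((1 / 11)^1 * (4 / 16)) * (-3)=-3 / 44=-0.07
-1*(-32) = 32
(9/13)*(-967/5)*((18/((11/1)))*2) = -313308/715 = -438.19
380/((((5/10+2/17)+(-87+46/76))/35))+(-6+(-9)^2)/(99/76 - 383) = -8912691950/57408811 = -155.25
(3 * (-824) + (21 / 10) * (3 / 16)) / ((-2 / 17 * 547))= 6722769 / 175040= 38.41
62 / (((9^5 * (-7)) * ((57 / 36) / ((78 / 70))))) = -3224 / 30541455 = -0.00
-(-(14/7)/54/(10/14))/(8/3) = 7/360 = 0.02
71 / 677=0.10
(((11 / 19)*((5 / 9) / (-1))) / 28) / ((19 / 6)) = -55 / 15162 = -0.00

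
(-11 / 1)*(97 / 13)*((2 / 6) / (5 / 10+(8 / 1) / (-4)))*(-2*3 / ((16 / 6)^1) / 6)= -1067 / 156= -6.84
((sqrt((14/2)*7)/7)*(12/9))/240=1/180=0.01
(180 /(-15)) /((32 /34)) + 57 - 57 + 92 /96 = -283 /24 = -11.79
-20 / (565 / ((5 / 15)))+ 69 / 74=23095 / 25086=0.92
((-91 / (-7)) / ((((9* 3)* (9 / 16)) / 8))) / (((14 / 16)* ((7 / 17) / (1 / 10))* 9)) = 113152 / 535815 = 0.21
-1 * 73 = -73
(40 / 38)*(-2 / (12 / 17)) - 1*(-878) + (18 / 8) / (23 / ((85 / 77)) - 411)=6616307051 / 7561392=875.01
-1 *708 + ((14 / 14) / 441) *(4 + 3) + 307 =-25262 / 63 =-400.98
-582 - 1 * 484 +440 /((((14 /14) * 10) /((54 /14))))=-6274 /7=-896.29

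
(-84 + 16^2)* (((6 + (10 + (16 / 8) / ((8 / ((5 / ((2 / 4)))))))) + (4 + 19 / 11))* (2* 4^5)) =93876224 / 11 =8534202.18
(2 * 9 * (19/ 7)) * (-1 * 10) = -3420/ 7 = -488.57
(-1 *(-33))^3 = 35937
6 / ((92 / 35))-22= -907 / 46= -19.72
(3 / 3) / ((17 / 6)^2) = 36 / 289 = 0.12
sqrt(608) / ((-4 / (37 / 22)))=-37 *sqrt(38) / 22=-10.37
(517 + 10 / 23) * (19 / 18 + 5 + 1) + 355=552799 / 138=4005.79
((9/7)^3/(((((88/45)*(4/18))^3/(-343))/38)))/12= -306707887125/10903552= -28129.17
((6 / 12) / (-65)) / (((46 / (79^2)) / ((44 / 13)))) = -3.53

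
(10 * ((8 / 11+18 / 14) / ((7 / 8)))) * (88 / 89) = 99200 / 4361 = 22.75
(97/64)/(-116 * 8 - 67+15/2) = -97/63200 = -0.00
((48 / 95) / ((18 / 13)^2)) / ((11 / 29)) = 19604 / 28215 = 0.69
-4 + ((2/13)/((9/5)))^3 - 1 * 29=-52852229/1601613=-33.00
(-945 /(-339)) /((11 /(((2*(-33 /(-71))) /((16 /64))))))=7560 /8023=0.94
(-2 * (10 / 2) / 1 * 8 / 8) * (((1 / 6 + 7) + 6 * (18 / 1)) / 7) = -3455 / 21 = -164.52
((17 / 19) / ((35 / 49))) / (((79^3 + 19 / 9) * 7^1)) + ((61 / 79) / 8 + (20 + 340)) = 47968402391923 / 133209847400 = 360.10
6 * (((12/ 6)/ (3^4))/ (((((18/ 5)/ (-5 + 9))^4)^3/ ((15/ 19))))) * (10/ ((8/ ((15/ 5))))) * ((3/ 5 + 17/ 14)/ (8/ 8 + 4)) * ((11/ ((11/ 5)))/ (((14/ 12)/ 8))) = 5080000000000000/ 262941898463811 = 19.32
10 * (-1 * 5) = -50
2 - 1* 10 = -8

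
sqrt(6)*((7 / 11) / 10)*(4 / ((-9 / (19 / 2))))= -133*sqrt(6) / 495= -0.66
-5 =-5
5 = 5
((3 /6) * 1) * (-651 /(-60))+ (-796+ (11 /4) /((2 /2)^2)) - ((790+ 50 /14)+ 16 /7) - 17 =-448191 /280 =-1600.68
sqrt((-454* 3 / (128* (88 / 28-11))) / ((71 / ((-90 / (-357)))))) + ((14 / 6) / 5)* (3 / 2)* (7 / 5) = 3* sqrt(6027758) / 106216 + 49 / 50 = 1.05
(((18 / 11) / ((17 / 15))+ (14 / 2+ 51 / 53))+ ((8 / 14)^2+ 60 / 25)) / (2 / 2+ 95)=0.13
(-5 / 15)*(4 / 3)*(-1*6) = 8 / 3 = 2.67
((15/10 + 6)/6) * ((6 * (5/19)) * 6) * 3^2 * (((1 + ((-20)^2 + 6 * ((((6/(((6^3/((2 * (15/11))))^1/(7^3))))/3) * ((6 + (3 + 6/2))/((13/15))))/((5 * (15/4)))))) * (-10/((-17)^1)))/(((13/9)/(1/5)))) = 2290189950/600457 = 3814.08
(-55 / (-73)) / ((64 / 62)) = 1705 / 2336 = 0.73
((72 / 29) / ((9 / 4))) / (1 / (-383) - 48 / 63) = -257376 / 178321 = -1.44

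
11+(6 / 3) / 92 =11.02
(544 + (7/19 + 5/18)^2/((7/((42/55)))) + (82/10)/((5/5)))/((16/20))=592101115/857736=690.31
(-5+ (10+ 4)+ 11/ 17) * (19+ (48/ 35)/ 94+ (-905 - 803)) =-455654484/ 27965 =-16293.74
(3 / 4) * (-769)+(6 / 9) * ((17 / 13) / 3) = -269783 / 468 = -576.46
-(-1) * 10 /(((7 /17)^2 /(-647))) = -1869830 /49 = -38159.80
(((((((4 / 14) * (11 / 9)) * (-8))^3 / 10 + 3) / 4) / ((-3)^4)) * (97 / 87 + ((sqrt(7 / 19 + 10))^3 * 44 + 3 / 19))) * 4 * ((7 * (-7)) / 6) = -121.51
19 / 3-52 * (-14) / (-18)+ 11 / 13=-3892 / 117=-33.26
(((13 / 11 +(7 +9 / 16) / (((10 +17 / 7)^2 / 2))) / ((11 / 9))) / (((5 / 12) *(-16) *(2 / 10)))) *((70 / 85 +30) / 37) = -334991235 / 512061352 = -0.65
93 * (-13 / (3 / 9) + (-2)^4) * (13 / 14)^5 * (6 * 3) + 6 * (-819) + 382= -8366470727 / 268912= -31112.30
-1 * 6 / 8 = -3 / 4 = -0.75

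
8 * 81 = 648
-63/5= -12.60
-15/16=-0.94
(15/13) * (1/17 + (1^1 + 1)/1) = 525/221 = 2.38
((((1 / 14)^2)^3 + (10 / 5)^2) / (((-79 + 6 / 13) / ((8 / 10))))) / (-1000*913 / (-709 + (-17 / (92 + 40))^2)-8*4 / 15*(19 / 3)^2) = -1435085847585315 / 42343135174312093184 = -0.00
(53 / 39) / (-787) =-53 / 30693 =-0.00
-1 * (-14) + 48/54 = 134/9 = 14.89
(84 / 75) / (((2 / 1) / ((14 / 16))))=49 / 100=0.49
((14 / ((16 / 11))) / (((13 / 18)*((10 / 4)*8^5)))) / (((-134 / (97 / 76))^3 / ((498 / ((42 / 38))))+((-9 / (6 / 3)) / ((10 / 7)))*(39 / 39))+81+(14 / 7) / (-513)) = -26930467641231 / 412300610839448993792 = -0.00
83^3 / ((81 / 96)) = 18297184 / 27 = 677673.48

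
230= 230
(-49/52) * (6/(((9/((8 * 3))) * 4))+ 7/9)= -2107/468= -4.50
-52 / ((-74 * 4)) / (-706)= -13 / 52244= -0.00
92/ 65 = 1.42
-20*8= -160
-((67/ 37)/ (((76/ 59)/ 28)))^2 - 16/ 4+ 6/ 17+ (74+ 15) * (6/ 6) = -12299534838/ 8401553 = -1463.96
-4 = -4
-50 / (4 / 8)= -100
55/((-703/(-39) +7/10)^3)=3262545000/389496807127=0.01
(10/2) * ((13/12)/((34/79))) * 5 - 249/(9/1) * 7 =-53341/408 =-130.74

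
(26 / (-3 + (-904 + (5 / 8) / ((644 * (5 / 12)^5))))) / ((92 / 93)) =-5289375 / 182518198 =-0.03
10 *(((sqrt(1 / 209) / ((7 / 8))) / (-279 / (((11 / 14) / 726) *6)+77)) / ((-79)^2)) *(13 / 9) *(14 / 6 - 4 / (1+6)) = -38480 *sqrt(209) / 74012697540243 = -0.00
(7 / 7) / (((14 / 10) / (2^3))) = 40 / 7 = 5.71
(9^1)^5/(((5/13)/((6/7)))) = 4605822/35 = 131594.91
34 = 34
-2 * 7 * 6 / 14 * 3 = -18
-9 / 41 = -0.22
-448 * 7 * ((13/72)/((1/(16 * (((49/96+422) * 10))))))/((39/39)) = -1033494280/27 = -38277565.93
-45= -45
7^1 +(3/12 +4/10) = 153/20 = 7.65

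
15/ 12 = 5/ 4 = 1.25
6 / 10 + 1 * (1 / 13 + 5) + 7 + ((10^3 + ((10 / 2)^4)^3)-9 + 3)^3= 945886043059180091913178659 / 65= 14552092970141232183279670.00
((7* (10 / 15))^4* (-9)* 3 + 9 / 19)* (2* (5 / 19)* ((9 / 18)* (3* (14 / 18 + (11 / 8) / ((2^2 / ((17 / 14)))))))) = -17586386315 / 1455552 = -12082.28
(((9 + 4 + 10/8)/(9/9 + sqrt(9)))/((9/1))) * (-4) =-19/12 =-1.58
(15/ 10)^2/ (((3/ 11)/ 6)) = 49.50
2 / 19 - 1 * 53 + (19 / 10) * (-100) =-4615 / 19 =-242.89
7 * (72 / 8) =63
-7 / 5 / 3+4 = 53 / 15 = 3.53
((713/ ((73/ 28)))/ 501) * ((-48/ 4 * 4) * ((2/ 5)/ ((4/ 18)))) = -2874816/ 60955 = -47.16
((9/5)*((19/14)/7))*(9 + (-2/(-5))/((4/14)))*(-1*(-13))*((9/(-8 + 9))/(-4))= -106.16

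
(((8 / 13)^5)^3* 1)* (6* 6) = 1266637395197952 / 51185893014090757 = 0.02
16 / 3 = 5.33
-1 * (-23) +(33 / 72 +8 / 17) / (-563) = 5282813 / 229704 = 23.00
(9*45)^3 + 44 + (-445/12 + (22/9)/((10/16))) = 11957424449/180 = 66430135.83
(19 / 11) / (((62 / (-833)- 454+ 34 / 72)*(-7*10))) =40698 / 748144265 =0.00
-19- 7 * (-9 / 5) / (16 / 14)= -7.98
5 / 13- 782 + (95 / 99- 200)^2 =4948143364 / 127413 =38835.47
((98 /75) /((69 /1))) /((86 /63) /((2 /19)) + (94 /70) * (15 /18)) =1372 /1020625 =0.00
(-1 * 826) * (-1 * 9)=7434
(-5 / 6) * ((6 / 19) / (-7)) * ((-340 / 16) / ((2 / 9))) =-3825 / 1064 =-3.59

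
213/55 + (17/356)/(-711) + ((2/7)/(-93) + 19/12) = 5.45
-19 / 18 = -1.06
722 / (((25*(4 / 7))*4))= 2527 / 200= 12.64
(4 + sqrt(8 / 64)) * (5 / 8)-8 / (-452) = 5 * sqrt(2) / 32 + 569 / 226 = 2.74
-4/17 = -0.24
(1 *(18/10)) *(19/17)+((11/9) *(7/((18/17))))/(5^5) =17336003/8606250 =2.01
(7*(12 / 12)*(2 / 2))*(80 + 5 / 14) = 1125 / 2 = 562.50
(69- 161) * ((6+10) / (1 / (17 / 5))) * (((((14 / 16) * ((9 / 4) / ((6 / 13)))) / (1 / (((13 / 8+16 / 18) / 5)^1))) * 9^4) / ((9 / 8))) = -1564959123 / 25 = -62598364.92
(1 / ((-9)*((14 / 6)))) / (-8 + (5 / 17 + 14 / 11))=187 / 25263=0.01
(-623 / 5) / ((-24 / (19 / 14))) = 1691 / 240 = 7.05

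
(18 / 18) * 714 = 714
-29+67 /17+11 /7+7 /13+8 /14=-34618 /1547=-22.38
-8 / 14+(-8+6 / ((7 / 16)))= 36 / 7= 5.14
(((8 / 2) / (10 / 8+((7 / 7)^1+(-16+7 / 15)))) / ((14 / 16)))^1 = -1920 / 5579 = -0.34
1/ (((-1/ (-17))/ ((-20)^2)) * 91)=6800/ 91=74.73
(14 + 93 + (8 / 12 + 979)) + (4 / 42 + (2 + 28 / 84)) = 22871 / 21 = 1089.10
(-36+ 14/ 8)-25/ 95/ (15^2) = -34.25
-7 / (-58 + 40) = 7 / 18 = 0.39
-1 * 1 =-1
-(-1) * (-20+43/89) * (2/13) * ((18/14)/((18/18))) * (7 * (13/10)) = -35.13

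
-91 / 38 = -2.39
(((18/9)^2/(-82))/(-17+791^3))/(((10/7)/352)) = -1232/50728649535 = -0.00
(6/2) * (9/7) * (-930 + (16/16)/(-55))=-1381077/385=-3587.21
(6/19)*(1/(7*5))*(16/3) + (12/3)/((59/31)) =84348/39235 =2.15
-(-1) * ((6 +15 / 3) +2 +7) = 20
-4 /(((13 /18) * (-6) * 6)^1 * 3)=2 /39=0.05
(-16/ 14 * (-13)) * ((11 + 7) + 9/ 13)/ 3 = 92.57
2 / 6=1 / 3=0.33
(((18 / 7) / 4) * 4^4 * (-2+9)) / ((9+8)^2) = 1152 / 289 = 3.99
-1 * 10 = -10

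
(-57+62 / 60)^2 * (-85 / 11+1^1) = -104304517 / 4950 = -21071.62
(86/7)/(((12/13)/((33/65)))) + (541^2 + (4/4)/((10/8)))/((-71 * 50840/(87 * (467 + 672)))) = -1014241436399/126337400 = -8028.04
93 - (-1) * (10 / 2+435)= 533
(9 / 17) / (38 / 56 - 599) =-252 / 284801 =-0.00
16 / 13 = 1.23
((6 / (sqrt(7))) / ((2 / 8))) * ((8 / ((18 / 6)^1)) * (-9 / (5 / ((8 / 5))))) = -4608 * sqrt(7) / 175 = -69.67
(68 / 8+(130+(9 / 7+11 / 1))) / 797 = 2111 / 11158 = 0.19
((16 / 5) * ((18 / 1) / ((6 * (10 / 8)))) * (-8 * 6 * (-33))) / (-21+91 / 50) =-608256 / 959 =-634.26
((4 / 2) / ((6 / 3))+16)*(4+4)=136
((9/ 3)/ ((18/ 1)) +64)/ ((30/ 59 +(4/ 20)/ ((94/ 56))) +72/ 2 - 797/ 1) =-5338025/ 63255378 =-0.08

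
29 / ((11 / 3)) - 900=-9813 / 11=-892.09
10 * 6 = 60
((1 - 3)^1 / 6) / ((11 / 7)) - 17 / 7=-2.64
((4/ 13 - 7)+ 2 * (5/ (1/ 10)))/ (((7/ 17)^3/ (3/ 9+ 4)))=5959469/ 1029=5791.52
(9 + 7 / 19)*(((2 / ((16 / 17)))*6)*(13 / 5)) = 59007 / 190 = 310.56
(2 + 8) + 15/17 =185/17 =10.88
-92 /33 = -2.79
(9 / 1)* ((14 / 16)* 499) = 31437 / 8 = 3929.62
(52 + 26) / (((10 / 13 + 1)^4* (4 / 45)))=50124555 / 559682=89.56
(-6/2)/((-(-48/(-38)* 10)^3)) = 6859/4608000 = 0.00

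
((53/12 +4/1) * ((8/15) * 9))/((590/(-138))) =-13938/1475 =-9.45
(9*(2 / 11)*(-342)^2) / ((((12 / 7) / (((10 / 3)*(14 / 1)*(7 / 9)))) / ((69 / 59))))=3075763320 / 649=4739234.70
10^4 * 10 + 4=100004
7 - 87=-80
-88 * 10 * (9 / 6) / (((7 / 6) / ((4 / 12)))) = -2640 / 7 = -377.14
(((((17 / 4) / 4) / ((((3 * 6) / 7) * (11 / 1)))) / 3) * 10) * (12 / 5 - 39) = -7259 / 1584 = -4.58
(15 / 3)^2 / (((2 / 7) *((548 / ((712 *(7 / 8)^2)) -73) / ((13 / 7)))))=-1417325 / 627938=-2.26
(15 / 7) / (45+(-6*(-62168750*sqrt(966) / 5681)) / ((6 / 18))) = -1403207 / 545422234583032653+877467500*sqrt(966) / 77917462083290379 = 0.00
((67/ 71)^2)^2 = 20151121/ 25411681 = 0.79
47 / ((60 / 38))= 893 / 30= 29.77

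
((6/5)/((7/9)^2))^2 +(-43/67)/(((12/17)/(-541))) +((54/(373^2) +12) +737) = 8358158256406811/6714379452900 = 1244.81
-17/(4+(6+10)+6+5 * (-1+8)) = -17/61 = -0.28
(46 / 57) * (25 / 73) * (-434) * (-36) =5989200 / 1387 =4318.10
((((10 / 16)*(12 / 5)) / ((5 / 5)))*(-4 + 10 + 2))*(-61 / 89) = -732 / 89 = -8.22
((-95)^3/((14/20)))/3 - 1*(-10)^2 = -8575850/21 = -408373.81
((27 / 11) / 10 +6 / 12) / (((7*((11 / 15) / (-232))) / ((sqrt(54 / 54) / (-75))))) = 9512 / 21175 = 0.45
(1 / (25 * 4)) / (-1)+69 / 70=683 / 700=0.98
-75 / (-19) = 3.95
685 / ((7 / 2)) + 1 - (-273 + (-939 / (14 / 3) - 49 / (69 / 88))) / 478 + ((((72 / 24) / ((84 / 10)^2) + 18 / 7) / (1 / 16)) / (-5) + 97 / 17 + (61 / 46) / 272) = 142999076967 / 732640160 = 195.18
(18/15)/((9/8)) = 16/15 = 1.07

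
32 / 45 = 0.71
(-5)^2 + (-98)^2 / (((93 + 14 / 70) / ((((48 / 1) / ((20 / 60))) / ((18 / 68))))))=13067265 / 233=56082.68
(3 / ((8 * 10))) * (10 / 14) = 3 / 112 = 0.03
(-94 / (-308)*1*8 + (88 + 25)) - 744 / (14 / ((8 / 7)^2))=173673 / 3773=46.03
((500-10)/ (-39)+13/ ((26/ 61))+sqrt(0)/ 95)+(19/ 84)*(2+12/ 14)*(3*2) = 83371/ 3822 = 21.81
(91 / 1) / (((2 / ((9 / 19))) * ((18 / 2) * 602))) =13 / 3268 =0.00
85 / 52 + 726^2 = 27408037 / 52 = 527077.63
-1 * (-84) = 84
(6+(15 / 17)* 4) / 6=27 / 17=1.59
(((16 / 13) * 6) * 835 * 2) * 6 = 73993.85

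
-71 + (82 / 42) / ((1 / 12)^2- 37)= -2649487 / 37289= -71.05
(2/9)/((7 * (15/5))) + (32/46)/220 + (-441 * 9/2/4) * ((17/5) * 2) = -3226343297/956340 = -3373.64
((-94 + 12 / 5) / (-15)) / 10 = 229 / 375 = 0.61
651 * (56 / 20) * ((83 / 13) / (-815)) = -756462 / 52975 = -14.28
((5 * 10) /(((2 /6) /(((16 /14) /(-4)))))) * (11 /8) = -825 /14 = -58.93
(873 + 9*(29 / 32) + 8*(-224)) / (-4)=29147 / 128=227.71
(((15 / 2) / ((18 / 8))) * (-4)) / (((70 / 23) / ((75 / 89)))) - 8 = -7284 / 623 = -11.69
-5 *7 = -35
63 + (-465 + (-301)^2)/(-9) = -89569/9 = -9952.11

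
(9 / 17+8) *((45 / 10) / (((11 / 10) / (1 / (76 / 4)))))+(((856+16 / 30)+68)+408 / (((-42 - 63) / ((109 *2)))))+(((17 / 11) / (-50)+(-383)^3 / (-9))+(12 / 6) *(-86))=69863947561147 / 11191950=6242339.14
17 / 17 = 1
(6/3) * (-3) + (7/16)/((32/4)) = -761/128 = -5.95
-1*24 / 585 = -8 / 195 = -0.04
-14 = -14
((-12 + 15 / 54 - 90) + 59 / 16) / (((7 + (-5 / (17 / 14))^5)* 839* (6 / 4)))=20044121269 / 302781991645224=0.00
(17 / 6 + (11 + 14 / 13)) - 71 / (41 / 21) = -21.46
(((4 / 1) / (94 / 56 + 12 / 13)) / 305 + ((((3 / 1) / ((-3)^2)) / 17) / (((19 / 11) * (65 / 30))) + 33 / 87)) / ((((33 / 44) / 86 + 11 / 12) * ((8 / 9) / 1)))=83291569191 / 175858633925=0.47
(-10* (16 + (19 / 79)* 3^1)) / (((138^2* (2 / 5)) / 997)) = -32925925 / 1504476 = -21.89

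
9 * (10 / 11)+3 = 123 / 11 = 11.18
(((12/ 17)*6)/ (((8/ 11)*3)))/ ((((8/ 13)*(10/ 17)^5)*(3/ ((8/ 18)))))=11943503/ 1800000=6.64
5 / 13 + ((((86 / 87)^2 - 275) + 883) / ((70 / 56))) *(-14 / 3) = -3355037669 / 1475955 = -2273.13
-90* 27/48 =-405/8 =-50.62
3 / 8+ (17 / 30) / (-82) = 1811 / 4920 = 0.37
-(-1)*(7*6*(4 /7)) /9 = 8 /3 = 2.67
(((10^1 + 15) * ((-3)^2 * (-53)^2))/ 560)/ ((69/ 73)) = 3075855/ 2576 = 1194.04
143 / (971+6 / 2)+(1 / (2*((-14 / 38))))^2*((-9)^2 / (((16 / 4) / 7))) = 14248375 / 54544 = 261.23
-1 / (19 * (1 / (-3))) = 3 / 19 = 0.16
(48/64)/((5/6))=9/10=0.90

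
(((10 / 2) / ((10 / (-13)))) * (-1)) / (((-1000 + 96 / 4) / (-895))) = 11635 / 1952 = 5.96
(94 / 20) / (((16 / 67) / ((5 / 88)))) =3149 / 2816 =1.12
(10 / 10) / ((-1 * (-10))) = 1 / 10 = 0.10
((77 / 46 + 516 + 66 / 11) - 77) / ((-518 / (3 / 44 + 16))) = -2075247 / 149776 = -13.86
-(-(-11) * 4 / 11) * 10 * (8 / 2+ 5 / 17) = -171.76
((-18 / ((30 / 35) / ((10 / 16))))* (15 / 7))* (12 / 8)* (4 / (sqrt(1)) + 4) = -337.50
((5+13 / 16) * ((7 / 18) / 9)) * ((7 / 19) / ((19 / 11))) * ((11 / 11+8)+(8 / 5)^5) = 1017461137 / 974700000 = 1.04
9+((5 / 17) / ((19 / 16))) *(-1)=2827 / 323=8.75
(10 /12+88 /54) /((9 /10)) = 665 /243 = 2.74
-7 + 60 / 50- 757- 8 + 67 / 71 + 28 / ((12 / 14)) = -785107 / 1065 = -737.19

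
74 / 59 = 1.25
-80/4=-20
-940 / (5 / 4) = -752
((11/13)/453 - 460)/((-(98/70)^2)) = 67723225/288561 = 234.69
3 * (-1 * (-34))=102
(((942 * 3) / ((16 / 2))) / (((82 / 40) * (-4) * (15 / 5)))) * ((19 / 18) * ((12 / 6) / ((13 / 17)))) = -253555 / 6396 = -39.64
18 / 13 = 1.38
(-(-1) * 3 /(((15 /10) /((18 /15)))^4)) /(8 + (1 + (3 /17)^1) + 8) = 3264 /45625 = 0.07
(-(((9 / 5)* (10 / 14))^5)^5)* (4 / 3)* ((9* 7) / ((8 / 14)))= -2153693963075557766310747 / 27368747340080916343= -78691.73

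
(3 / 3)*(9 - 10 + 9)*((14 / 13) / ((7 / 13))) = 16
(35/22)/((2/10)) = 175/22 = 7.95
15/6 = 5/2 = 2.50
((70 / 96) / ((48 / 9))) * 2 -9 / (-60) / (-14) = 1177 / 4480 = 0.26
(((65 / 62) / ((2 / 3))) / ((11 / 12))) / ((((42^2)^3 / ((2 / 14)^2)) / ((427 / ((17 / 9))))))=3965 / 2749869372096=0.00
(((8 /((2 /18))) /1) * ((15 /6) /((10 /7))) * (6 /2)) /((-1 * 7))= -54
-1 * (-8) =8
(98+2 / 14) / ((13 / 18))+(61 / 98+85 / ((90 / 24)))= 608383 / 3822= 159.18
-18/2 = -9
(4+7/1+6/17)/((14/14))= 193/17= 11.35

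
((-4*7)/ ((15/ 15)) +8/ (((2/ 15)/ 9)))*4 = 2048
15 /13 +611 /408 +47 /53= 994627 /281112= 3.54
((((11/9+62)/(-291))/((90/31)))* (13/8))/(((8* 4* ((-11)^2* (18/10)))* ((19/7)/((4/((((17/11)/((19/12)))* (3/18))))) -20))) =1605149/1829785427712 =0.00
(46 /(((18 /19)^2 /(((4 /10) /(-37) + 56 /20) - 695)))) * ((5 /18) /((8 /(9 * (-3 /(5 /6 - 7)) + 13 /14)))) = -2922939887873 /447104448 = -6537.49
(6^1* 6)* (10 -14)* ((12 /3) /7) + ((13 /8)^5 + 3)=-15587189 /229376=-67.95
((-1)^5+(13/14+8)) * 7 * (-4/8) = -111/4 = -27.75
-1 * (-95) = 95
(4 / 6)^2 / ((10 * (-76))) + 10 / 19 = 899 / 1710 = 0.53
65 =65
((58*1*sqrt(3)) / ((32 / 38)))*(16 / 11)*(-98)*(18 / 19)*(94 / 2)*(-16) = 76938624*sqrt(3) / 11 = 12114691.44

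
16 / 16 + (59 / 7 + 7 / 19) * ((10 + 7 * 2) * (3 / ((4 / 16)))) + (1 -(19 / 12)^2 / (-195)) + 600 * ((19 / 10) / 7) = 10077566893 / 3734640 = 2698.40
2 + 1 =3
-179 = -179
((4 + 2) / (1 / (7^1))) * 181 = 7602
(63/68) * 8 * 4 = 504/17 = 29.65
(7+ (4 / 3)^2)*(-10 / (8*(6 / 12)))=-395 / 18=-21.94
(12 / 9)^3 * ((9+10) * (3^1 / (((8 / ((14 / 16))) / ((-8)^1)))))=-1064 / 9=-118.22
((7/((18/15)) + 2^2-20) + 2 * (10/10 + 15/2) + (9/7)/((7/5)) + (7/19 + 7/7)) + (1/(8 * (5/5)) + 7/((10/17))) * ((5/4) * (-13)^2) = 227855297/89376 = 2549.40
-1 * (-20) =20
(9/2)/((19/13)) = 117/38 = 3.08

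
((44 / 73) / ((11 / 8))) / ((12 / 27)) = 72 / 73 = 0.99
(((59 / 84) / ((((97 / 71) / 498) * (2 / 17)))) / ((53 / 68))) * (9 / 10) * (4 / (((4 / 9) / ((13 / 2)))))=105807064779 / 719740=147007.34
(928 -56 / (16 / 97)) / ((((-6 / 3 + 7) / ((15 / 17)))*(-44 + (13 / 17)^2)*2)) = -1.20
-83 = -83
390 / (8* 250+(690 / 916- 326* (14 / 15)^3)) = 602842500 / 2682963223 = 0.22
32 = 32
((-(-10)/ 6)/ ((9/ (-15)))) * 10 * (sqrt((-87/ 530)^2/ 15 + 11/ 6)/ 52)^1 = -5 * sqrt(115984785)/ 74412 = -0.72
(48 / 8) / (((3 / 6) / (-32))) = -384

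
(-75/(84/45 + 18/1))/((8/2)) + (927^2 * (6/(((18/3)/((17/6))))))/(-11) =-2902252851/13112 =-221343.26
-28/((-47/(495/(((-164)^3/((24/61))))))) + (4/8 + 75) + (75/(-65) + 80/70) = 1357388731864/17981282137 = 75.49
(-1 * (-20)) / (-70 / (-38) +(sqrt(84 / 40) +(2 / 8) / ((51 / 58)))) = 798649800 / 45476843-37558440 * sqrt(210) / 45476843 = 5.59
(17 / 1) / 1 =17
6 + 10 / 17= 112 / 17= 6.59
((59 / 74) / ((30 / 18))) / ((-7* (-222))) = 59 / 191660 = 0.00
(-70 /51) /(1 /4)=-280 /51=-5.49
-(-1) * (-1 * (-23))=23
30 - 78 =-48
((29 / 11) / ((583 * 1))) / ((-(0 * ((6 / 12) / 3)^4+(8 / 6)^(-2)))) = -464 / 57717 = -0.01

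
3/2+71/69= 349/138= 2.53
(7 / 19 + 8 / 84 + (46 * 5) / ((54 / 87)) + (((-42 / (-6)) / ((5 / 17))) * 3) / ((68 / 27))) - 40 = 8603299 / 23940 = 359.37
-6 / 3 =-2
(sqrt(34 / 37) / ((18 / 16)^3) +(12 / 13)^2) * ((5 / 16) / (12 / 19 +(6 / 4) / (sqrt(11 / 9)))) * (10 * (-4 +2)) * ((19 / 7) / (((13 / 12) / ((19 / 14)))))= -281493360 * sqrt(11) / 54795377 - 333621760 * sqrt(13838) / 2915178903 +1545195520 * sqrt(1258) / 8745536709 +434586240 / 54795377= -16.30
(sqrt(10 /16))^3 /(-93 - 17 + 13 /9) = -45* sqrt(10) /31264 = -0.00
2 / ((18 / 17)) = 17 / 9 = 1.89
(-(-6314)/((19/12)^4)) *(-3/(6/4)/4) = -65463552/130321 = -502.33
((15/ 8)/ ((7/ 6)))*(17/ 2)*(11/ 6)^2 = 10285/ 224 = 45.92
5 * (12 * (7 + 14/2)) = 840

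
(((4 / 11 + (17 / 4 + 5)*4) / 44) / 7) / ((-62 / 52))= -5343 / 52514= -0.10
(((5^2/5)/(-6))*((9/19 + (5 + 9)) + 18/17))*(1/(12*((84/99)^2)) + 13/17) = -1177464815/103318656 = -11.40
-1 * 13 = -13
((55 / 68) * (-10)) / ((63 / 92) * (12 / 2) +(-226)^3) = 6325 / 9026760419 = 0.00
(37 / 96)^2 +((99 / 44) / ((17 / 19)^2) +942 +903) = 4921898617 / 2663424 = 1847.96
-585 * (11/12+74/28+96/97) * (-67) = 484280355/2716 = 178306.46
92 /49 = 1.88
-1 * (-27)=27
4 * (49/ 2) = 98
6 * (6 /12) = 3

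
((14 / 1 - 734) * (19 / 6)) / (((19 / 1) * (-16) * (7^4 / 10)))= 0.03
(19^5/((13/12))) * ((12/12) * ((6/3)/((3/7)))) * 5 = 693307720/13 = 53331363.08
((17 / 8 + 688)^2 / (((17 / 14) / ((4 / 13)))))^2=45526794026387569 / 3125824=14564733659.47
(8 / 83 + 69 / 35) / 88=6007 / 255640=0.02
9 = 9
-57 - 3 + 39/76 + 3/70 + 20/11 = -1686131/29260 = -57.63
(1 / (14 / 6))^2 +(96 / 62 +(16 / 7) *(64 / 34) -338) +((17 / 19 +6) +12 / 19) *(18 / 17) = -158964611 / 490637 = -324.00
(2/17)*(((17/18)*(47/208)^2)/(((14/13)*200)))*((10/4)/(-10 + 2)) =-2209/268369920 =-0.00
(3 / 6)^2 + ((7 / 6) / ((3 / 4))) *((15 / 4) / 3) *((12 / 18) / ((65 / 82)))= 2647 / 1404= 1.89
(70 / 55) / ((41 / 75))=1050 / 451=2.33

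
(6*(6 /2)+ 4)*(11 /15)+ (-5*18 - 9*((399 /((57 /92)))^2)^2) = -23220803210068 /15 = -1548053547337.87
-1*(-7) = 7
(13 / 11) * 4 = 4.73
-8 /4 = -2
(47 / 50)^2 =2209 / 2500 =0.88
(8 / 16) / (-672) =-0.00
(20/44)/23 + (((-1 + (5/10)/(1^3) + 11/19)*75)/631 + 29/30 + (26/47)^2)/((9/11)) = 1435285704971/904550807655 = 1.59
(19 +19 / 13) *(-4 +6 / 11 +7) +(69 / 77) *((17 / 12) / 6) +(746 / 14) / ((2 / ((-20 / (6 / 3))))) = -357905 / 1848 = -193.67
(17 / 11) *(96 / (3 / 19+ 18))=10336 / 1265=8.17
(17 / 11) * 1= 17 / 11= 1.55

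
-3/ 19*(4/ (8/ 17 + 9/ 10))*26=-53040/ 4427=-11.98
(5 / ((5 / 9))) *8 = 72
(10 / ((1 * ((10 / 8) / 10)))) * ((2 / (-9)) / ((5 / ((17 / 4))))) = -136 / 9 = -15.11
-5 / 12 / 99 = -0.00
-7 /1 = -7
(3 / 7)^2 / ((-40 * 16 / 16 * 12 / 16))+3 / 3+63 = 31357 / 490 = 63.99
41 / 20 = 2.05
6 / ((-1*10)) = -3 / 5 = -0.60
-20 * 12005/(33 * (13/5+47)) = -300125/2046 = -146.69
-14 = -14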